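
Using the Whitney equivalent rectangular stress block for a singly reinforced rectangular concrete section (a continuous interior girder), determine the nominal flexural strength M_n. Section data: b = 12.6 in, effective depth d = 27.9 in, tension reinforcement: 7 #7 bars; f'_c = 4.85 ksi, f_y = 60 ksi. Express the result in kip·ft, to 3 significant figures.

A_s = 7 × 0.6 = 4.2 in².
T = A_s f_y = 4.2 × 60 = 252 kips.
a = T/(0.85 f'_c b) = 252/(0.85 × 4.85 × 12.6) = 4.851 in.
M_n = T(d − a/2) = 252 × (27.9 − 2.4255) = 6419.6 kip·in = 6419.6/12 = 534.97 kip·ft.

M_n ≈ 535 kip·ft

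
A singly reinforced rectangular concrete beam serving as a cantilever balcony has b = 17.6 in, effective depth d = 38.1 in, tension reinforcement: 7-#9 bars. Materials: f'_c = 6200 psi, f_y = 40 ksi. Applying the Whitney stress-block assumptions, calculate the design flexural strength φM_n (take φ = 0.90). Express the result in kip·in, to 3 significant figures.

φM_n ≈ 9220 kip·in

A_s = 7 × 1 = 7 in².
T = A_s f_y = 7 × 40 = 280 kips.
a = T/(0.85 f'_c b) = 280/(0.85 × 6.2 × 17.6) = 3.019 in.
M_n = T(d − a/2) = 280 × (38.1 − 1.5095) = 10245.3 kip·in.
φM_n = 0.90 × 10245.3 = 9220.8 kip·in.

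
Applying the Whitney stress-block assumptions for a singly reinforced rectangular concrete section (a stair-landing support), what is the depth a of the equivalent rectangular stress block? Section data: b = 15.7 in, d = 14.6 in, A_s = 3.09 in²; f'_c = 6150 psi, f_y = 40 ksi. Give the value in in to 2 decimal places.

a ≈ 1.51 in

T = A_s f_y = 3.09 × 40 = 123.6 kips.
a = T/(0.85 f'_c b) = 123.6/(0.85 × 6.15 × 15.7) = 1.51 in.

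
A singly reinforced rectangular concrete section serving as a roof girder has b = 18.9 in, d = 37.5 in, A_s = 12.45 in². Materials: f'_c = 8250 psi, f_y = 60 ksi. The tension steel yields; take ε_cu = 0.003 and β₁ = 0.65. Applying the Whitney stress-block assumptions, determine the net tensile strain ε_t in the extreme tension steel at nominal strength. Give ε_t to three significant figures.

a = A_s f_y/(0.85 f'_c b) = 5.636 in.
β₁ = 0.65, so c = a/β₁ = 5.636/0.65 = 8.671 in.
From the linear strain diagram with ε_cu = 0.003: ε_t = 0.003 (d − c)/c = 0.003 × (37.5 − 8.671)/8.671 = 0.00997.
Since ε_t ≥ 0.005, the section is tension-controlled.

ε_t ≈ 0.00997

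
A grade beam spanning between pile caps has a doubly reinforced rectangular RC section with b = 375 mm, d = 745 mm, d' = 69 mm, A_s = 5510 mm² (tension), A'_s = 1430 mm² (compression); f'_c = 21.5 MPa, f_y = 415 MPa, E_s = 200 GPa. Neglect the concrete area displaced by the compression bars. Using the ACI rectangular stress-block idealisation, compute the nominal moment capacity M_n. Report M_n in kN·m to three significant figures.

Assume both tension and compression steel yield.
Net tension couple steel: A_s − A'_s = 4080 mm².
a = (A_s − A'_s) f_y / (0.85 f'_c b) = 1693200/(0.85 × 21.5 × 375) = 247.07 mm.
c = a/β₁ = 247.07/0.85 = 290.67 mm; ε'_s = 0.003(c − d')/c = 0.0023 ≥ f_y/E_s = 0.0021, so compression steel does yield.
M_n = (A_s − A'_s) f_y (d − a/2) + A'_s f_y (d − d') = [1693200 × (745 − 123.535) + 593450 × (745 − 69)] × 10⁻⁶ = 1052.26 + 401.17 = 1453.43 kN·m.

M_n ≈ 1450 kN·m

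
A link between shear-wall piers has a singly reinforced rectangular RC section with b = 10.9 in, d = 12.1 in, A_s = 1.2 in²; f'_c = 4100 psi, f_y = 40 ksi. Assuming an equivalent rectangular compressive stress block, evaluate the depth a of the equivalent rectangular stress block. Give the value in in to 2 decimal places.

T = A_s f_y = 1.2 × 40 = 48 kips.
a = T/(0.85 f'_c b) = 48/(0.85 × 4.1 × 10.9) = 1.26 in.

a ≈ 1.26 in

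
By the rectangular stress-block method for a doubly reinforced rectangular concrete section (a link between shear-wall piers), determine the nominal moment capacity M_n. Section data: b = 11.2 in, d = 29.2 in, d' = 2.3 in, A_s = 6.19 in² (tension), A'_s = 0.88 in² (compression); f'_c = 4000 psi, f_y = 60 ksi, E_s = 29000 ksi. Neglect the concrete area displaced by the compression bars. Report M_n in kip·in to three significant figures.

M_n ≈ 9390 kip·in

Assume both steels yield.
a = (A_s − A'_s) f_y/(0.85 f'_c b) = (6.19 − 0.88) × 60/(0.85 × 4 × 11.2) = 8.367 in.
c = a/β₁ = 8.367/0.85 = 9.844 in; ε'_s = 0.003(c − d')/c = 0.0023 ≥ ε_y = 0.0021, so the compression steel yields.
M_n = (A_s − A'_s) f_y (d − a/2) + A'_s f_y (d − d') = 318.6 × (29.2 − 4.1835) + 52.8 × (29.2 − 2.3) = 7970.3 + 1420.3 = 9390.6 kip·in.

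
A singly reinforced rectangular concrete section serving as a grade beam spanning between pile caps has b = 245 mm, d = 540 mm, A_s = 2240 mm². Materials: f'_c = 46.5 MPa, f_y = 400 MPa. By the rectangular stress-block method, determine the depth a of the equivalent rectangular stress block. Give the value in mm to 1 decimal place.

T = A_s f_y = 2240 × 400 = 896000 N = 896 kN.
Setting C = 0.85 f'_c a b equal to T: a = 896000/(0.85 × 46.5 × 245) = 92.5 mm.

a ≈ 92.5 mm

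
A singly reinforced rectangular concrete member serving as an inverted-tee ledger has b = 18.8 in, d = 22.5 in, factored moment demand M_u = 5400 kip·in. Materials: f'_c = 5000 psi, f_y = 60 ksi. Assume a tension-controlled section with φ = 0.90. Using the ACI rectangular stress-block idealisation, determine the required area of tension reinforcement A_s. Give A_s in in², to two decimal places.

A_s ≈ 4.83 in²

M_n = M_u/φ = 5400/0.90 = 6000 kip·in.
From M_n = 0.85 f'_c a b (d − a/2):
a = d − √(d² − 2M_n/(0.85 f'_c b)) = 22.5 − √(22.5² − 2 × 6000/(0.85 × 5 × 18.8)) = 3.630 in.
A_s = 0.85 f'_c a b / f_y = 0.85 × 5 × 3.630 × 18.8 / 60 = 4.834 in².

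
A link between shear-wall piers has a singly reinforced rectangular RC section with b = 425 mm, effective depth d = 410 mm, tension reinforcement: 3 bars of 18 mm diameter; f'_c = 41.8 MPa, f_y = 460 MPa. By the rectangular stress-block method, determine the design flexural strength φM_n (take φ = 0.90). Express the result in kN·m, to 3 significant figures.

A_s = 3 × 254 = 762 mm².
T = A_s f_y = 762 × 460 = 350520 N = 350.52 kN.
From C = T: a = T/(0.85 f'_c b) = 350520/(0.85 × 41.8 × 425) = 23.21 mm.
M_n = T(d − a/2) = 350.52 kN × (410 − 11.605) mm = 139.65 kN·m.
φM_n = 0.90 × 139.65 = 125.69 kN·m.

φM_n ≈ 126 kN·m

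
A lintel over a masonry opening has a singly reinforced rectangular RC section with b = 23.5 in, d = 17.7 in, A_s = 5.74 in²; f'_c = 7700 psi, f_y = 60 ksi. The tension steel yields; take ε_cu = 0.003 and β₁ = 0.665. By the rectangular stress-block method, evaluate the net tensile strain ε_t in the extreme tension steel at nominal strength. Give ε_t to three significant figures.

a = A_s f_y/(0.85 f'_c b) = 2.239 in.
β₁ = 0.665, so c = a/β₁ = 2.239/0.665 = 3.367 in.
From the linear strain diagram with ε_cu = 0.003: ε_t = 0.003 (d − c)/c = 0.003 × (17.7 − 3.367)/3.367 = 0.0128.
Since ε_t ≥ 0.005, the section is tension-controlled.

ε_t ≈ 0.0128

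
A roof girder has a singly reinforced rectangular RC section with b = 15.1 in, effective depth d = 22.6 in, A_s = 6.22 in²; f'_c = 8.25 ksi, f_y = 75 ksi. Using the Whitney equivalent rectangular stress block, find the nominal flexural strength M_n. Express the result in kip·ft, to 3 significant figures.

T = A_s f_y = 6.22 × 75 = 466.5 kips.
a = T/(0.85 f'_c b) = 466.5/(0.85 × 8.25 × 15.1) = 4.406 in.
M_n = T(d − a/2) = 466.5 × (22.6 − 2.203) = 9515.2 kip·in = 9515.2/12 = 792.93 kip·ft.

M_n ≈ 793 kip·ft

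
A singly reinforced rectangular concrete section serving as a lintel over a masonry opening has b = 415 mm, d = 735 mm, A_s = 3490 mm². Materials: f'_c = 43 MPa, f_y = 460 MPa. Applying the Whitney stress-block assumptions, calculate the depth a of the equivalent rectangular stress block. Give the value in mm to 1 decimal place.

a ≈ 105.8 mm

T = A_s f_y = 3490 × 460 = 1605400 N = 1605.4 kN.
Setting C = 0.85 f'_c a b equal to T: a = 1605400/(0.85 × 43 × 415) = 105.8 mm.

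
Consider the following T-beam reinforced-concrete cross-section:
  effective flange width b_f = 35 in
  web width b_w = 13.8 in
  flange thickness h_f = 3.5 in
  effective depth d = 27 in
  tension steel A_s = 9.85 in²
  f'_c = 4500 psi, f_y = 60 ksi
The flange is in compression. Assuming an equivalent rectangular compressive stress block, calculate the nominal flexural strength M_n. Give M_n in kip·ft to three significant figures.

Tension: T = A_s f_y = 9.85 × 60 = 591 kips.
Try a within the flange: a = T/(0.85 f'_c b_f) = 591/(0.85 × 4.5 × 35) = 4.415 in.
a = 4.415 > h_f = 3.5 in: the block extends into the web. Split into flange-overhang and web parts.
C_f = 0.85 f'_c (b_f − b_w) h_f = 0.85 × 4.5 × (35 − 13.8) × 3.5 = 283.8 kips.
Remaining web compression depth: a_w = (T − C_f)/(0.85 f'_c b_w) = (591 − 283.8)/(0.85 × 4.5 × 13.8) = 5.820 in.
M_n = C_f(d − h_f/2) + (T − C_f)(d − a_w/2) = 283.8 × (27 − 1.75) + 307.2 × (27 − 2.91) = 7166.0 + 7400.4 = 14566.4 kip·in.
M_n = 14566.4/12 = 1213.87 kip·ft.

M_n ≈ 1210 kip·ft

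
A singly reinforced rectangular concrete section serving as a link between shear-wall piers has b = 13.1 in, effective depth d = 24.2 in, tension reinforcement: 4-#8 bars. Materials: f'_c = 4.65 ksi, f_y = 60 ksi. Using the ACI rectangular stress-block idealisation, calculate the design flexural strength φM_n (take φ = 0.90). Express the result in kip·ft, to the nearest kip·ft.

A_s = 4 × 0.79 = 3.16 in².
T = A_s f_y = 3.16 × 60 = 189.6 kips.
a = T/(0.85 f'_c b) = 189.6/(0.85 × 4.65 × 13.1) = 3.662 in.
M_n = T(d − a/2) = 189.6 × (24.2 − 1.831) = 4241.2 kip·in = 4241.2/12 = 353.43 kip·ft.
φM_n = 0.90 × 353.43 = 318.09 kip·ft.

φM_n ≈ 318 kip·ft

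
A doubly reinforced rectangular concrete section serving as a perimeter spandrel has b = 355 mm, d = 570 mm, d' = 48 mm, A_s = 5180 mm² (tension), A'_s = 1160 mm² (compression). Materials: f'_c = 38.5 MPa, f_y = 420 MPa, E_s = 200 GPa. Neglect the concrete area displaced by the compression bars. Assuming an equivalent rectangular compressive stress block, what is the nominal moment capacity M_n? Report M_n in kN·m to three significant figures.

M_n ≈ 1090 kN·m

Assume both tension and compression steel yield.
Net tension couple steel: A_s − A'_s = 4020 mm².
a = (A_s − A'_s) f_y / (0.85 f'_c b) = 1688400/(0.85 × 38.5 × 355) = 145.33 mm.
c = a/β₁ = 145.33/0.775 = 187.52 mm; ε'_s = 0.003(c − d')/c = 0.0022 ≥ f_y/E_s = 0.0021, so compression steel does yield.
M_n = (A_s − A'_s) f_y (d − a/2) + A'_s f_y (d − d') = [1688400 × (570 − 72.665) + 487200 × (570 − 48)] × 10⁻⁶ = 839.70 + 254.32 = 1094.02 kN·m.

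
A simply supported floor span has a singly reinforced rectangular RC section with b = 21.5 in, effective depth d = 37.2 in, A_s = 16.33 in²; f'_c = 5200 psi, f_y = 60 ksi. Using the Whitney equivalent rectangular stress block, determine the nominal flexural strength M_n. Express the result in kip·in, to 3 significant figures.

M_n ≈ 31400 kip·in

T = A_s f_y = 16.33 × 60 = 979.8 kips.
a = T/(0.85 f'_c b) = 979.8/(0.85 × 5.2 × 21.5) = 10.310 in.
M_n = T(d − a/2) = 979.8 × (37.2 − 5.155) = 31397.7 kip·in.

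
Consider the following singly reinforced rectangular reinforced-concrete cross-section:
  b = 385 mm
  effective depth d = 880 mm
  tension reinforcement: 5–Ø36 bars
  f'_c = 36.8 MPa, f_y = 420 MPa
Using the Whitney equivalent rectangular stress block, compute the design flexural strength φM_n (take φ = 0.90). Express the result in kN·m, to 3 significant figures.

φM_n ≈ 1520 kN·m

A_s = 5 × 1018 = 5090 mm².
T = A_s f_y = 5090 × 420 = 2137800 N = 2137.8 kN.
From C = T: a = T/(0.85 f'_c b) = 2137800/(0.85 × 36.8 × 385) = 177.52 mm.
M_n = T(d − a/2) = 2137.8 kN × (880 − 88.76) mm = 1691.51 kN·m.
φM_n = 0.90 × 1691.51 = 1522.36 kN·m.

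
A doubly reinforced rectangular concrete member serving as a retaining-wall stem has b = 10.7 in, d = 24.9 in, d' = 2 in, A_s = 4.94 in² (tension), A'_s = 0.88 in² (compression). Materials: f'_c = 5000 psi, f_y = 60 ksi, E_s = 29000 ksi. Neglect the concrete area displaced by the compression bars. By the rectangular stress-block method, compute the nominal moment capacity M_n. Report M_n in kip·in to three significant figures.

Assume both steels yield.
a = (A_s − A'_s) f_y/(0.85 f'_c b) = (4.94 − 0.88) × 60/(0.85 × 5 × 10.7) = 5.357 in.
c = a/β₁ = 5.357/0.8 = 6.696 in; ε'_s = 0.003(c − d')/c = 0.0021 ≥ ε_y = 0.0021, so the compression steel yields.
M_n = (A_s − A'_s) f_y (d − a/2) + A'_s f_y (d − d') = 243.6 × (24.9 − 2.6785) + 52.8 × (24.9 − 2) = 5413.2 + 1209.1 = 6622.3 kip·in.

M_n ≈ 6620 kip·in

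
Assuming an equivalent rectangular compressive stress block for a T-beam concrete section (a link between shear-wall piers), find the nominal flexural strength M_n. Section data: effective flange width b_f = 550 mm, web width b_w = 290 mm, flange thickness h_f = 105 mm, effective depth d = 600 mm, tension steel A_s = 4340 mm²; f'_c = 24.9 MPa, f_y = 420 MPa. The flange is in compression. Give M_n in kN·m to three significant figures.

Tension: T = A_s f_y = 4340 × 420 = 1822800 N.
Try a within the flange: a = T/(0.85 f'_c b_f) = 1822800/(0.85 × 24.9 × 550) = 156.59 mm.
a = 156.59 > h_f = 105 mm: the block extends into the web. Split into flange-overhang and web parts.
C_f = 0.85 f'_c (b_f − b_w) h_f = 0.85 × 24.9 × (550 − 290) × 105 = 577805 N.
Remaining web compression depth: a_w = (T − C_f)/(0.85 f'_c b_w) = (1822800 − 577805)/(0.85 × 24.9 × 290) = 202.84 mm.
M_n = C_f(d − h_f/2) + (T − C_f)(d − a_w/2) = 577805 × (600 − 52.5) + 1244995 × (600 − 101.42) = 316.35 + 620.73 = 937.08 × 10⁶ N·mm.
M_n = 937.08 kN·m.

M_n ≈ 937 kN·m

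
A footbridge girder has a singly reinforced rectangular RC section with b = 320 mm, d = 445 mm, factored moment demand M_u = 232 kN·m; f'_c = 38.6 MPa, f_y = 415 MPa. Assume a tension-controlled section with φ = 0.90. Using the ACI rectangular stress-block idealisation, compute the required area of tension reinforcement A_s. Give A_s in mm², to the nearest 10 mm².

A_s ≈ 1500 mm²

M_n = M_u/φ = 232/0.90 = 257.778 kN·m.
With M_n = 0.85 f'_c a b (d − a/2), solve the quadratic for a:
a = d − √(d² − 2M_n/(0.85 f'_c b)) = 445 − √(445² − 2 × 257.778×10⁶/(0.85 × 38.6 × 320)) = 59.10 mm.
A_s = 0.85 f'_c a b / f_y = 0.85 × 38.6 × 59.10 × 320 / 415 = 1495.2 mm².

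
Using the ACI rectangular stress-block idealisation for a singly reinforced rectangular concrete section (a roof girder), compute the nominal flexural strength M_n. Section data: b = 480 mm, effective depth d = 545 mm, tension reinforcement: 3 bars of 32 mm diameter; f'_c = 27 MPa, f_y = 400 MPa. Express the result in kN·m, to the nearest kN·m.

A_s = 3 × 804 = 2412 mm².
T = A_s f_y = 2412 × 400 = 964800 N = 964.8 kN.
From C = T: a = T/(0.85 f'_c b) = 964800/(0.85 × 27 × 480) = 87.58 mm.
M_n = T(d − a/2) = 964.8 kN × (545 − 43.79) mm = 483.57 kN·m.

M_n ≈ 484 kN·m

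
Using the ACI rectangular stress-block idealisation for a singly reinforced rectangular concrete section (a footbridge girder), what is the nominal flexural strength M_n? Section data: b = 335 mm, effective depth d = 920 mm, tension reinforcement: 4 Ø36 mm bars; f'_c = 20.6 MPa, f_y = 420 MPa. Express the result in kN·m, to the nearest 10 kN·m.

M_n ≈ 1320 kN·m

A_s = 4 × 1018 = 4072 mm².
T = A_s f_y = 4072 × 420 = 1710240 N = 1710.24 kN.
From C = T: a = T/(0.85 f'_c b) = 1710240/(0.85 × 20.6 × 335) = 291.56 mm.
M_n = T(d − a/2) = 1710.24 kN × (920 − 145.78) mm = 1324.10 kN·m.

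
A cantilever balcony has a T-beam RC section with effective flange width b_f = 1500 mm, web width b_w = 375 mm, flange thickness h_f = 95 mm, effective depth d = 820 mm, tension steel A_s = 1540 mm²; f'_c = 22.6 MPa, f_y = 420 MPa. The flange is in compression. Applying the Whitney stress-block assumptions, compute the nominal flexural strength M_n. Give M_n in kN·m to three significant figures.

Tension: T = A_s f_y = 1540 × 420 = 646800 N.
Try a within the flange: a = T/(0.85 f'_c b_f) = 646800/(0.85 × 22.6 × 1500) = 22.45 mm.
Since a = 22.45 ≤ h_f = 95 mm, the stress block lies entirely in the flange; analyse as a rectangular beam of width b_f.
M_n = T(d − a/2) = 646800 × (820 − 11.225) = 523.12 × 10⁶ N·mm.
M_n = 523.12 kN·m.

M_n ≈ 523 kN·m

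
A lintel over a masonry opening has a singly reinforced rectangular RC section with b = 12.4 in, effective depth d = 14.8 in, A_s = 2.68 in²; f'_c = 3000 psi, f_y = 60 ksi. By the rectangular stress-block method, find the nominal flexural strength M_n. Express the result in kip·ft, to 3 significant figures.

T = A_s f_y = 2.68 × 60 = 160.8 kips.
a = T/(0.85 f'_c b) = 160.8/(0.85 × 3 × 12.4) = 5.085 in.
M_n = T(d − a/2) = 160.8 × (14.8 − 2.5425) = 1971.0 kip·in = 1971.0/12 = 164.25 kip·ft.

M_n ≈ 164 kip·ft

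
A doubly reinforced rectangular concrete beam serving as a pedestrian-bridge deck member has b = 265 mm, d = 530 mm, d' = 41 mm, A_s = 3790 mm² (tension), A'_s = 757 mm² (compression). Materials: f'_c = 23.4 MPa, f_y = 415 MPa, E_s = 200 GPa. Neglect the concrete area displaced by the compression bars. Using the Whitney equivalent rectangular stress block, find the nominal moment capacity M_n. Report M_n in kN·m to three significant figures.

Assume both tension and compression steel yield.
Net tension couple steel: A_s − A'_s = 3033 mm².
a = (A_s − A'_s) f_y / (0.85 f'_c b) = 1258695/(0.85 × 23.4 × 265) = 238.80 mm.
c = a/β₁ = 238.80/0.85 = 280.94 mm; ε'_s = 0.003(c − d')/c = 0.0026 ≥ f_y/E_s = 0.0021, so compression steel does yield.
M_n = (A_s − A'_s) f_y (d − a/2) + A'_s f_y (d − d') = [1258695 × (530 − 119.4) + 314155 × (530 − 41)] × 10⁻⁶ = 516.82 + 153.62 = 670.44 kN·m.

M_n ≈ 670 kN·m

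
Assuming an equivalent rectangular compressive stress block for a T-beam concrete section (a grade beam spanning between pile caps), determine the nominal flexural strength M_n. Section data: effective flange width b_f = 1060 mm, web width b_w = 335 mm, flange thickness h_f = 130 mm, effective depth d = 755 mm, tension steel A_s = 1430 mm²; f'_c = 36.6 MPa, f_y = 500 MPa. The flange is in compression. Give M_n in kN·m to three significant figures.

Tension: T = A_s f_y = 1430 × 500 = 715000 N.
Try a within the flange: a = T/(0.85 f'_c b_f) = 715000/(0.85 × 36.6 × 1060) = 21.68 mm.
Since a = 21.68 ≤ h_f = 130 mm, the stress block lies entirely in the flange; analyse as a rectangular beam of width b_f.
M_n = T(d − a/2) = 715000 × (755 − 10.84) = 532.07 × 10⁶ N·mm.
M_n = 532.07 kN·m.

M_n ≈ 532 kN·m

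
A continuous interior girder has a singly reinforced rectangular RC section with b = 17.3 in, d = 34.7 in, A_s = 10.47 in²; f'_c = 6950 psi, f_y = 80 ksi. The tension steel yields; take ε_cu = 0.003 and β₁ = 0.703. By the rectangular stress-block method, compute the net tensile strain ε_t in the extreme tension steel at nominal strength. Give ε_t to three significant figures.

a = A_s f_y/(0.85 f'_c b) = 8.196 in.
β₁ = 0.703, so c = a/β₁ = 8.196/0.703 = 11.659 in.
From the linear strain diagram with ε_cu = 0.003: ε_t = 0.003 (d − c)/c = 0.003 × (34.7 − 11.659)/11.659 = 0.00593.
Since ε_t ≥ 0.005, the section is tension-controlled.

ε_t ≈ 0.00593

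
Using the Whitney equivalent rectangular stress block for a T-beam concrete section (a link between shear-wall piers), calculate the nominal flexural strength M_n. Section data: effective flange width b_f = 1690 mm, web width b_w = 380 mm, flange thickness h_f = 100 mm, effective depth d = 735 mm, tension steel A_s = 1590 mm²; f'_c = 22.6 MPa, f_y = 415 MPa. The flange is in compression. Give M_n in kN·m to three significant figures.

M_n ≈ 478 kN·m

Tension: T = A_s f_y = 1590 × 415 = 659850 N.
Try a within the flange: a = T/(0.85 f'_c b_f) = 659850/(0.85 × 22.6 × 1690) = 20.33 mm.
Since a = 20.33 ≤ h_f = 100 mm, the stress block lies entirely in the flange; analyse as a rectangular beam of width b_f.
M_n = T(d − a/2) = 659850 × (735 − 10.165) = 478.28 × 10⁶ N·mm.
M_n = 478.28 kN·m.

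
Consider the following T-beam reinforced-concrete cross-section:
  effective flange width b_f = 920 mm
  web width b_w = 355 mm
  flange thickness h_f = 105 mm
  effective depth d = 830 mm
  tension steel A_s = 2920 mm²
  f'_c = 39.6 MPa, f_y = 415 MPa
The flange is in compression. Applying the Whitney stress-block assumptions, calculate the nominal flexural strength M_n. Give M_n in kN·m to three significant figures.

Tension: T = A_s f_y = 2920 × 415 = 1211800 N.
Try a within the flange: a = T/(0.85 f'_c b_f) = 1211800/(0.85 × 39.6 × 920) = 39.13 mm.
Since a = 39.13 ≤ h_f = 105 mm, the stress block lies entirely in the flange; analyse as a rectangular beam of width b_f.
M_n = T(d − a/2) = 1211800 × (830 − 19.565) = 982.09 × 10⁶ N·mm.
M_n = 982.09 kN·m.

M_n ≈ 982 kN·m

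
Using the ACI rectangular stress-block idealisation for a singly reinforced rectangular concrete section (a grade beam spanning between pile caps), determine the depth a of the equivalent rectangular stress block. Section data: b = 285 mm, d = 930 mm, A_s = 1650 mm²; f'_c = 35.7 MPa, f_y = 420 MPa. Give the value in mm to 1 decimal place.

T = A_s f_y = 1650 × 420 = 693000 N = 693 kN.
Setting C = 0.85 f'_c a b equal to T: a = 693000/(0.85 × 35.7 × 285) = 80.1 mm.

a ≈ 80.1 mm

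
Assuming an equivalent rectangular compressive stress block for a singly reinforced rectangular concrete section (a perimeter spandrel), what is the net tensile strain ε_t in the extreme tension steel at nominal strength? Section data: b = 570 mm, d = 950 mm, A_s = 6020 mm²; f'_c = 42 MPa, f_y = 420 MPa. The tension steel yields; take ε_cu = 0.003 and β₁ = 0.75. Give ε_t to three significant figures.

a = A_s f_y/(0.85 f'_c b) = 124.25 mm.
β₁ = 0.75, so c = a/β₁ = 124.25/0.75 = 165.67 mm.
From the linear strain diagram with ε_cu = 0.003: ε_t = 0.003 (d − c)/c = 0.003 × (950 − 165.67)/165.67 = 0.0142.
Since ε_t ≥ 0.005, the section is tension-controlled.

ε_t ≈ 0.0142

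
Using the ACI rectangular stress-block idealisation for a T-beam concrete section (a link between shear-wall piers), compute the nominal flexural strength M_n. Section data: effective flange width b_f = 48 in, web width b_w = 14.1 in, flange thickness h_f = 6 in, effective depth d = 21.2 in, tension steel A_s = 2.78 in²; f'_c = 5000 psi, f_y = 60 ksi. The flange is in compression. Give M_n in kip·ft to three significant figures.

Tension: T = A_s f_y = 2.78 × 60 = 166.8 kips.
Try a within the flange: a = T/(0.85 f'_c b_f) = 166.8/(0.85 × 5 × 48) = 0.818 in.
Since a = 0.818 ≤ h_f = 6 in, the stress block lies entirely in the flange; analyse as a rectangular beam of width b_f.
M_n = T(d − a/2) = 166.8 × (21.2 − 0.409) = 3467.9 kip·in.
M_n = 3467.9/12 = 288.99 kip·ft.

M_n ≈ 289 kip·ft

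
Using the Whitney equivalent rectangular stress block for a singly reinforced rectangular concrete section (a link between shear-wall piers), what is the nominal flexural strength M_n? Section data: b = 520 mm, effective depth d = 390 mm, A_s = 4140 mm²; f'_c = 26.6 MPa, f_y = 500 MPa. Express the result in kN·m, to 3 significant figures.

T = A_s f_y = 4140 × 500 = 2070000 N = 2070 kN.
From C = T: a = T/(0.85 f'_c b) = 2070000/(0.85 × 26.6 × 520) = 176.06 mm.
M_n = T(d − a/2) = 2070 kN × (390 − 88.03) mm = 625.08 kN·m.

M_n ≈ 625 kN·m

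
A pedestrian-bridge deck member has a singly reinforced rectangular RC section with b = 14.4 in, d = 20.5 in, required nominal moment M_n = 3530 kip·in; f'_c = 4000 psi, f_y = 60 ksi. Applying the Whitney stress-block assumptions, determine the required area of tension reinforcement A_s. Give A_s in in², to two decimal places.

From M_n = 0.85 f'_c a b (d − a/2):
a = d − √(d² − 2M_n/(0.85 f'_c b)) = 20.5 − √(20.5² − 2 × 3530/(0.85 × 4 × 14.4)) = 3.885 in.
A_s = 0.85 f'_c a b / f_y = 0.85 × 4 × 3.885 × 14.4 / 60 = 3.170 in².

A_s ≈ 3.17 in²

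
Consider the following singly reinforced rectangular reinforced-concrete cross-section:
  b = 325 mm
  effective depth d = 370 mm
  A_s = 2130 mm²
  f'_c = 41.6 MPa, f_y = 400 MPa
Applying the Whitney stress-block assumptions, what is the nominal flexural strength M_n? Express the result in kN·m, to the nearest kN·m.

M_n ≈ 284 kN·m

T = A_s f_y = 2130 × 400 = 852000 N = 852 kN.
From C = T: a = T/(0.85 f'_c b) = 852000/(0.85 × 41.6 × 325) = 74.14 mm.
M_n = T(d − a/2) = 852 kN × (370 − 37.07) mm = 283.66 kN·m.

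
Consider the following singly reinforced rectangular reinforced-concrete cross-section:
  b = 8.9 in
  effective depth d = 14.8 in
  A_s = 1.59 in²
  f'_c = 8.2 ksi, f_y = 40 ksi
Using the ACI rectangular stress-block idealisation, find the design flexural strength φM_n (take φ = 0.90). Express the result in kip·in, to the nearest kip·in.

φM_n ≈ 818 kip·in

T = A_s f_y = 1.59 × 40 = 63.6 kips.
a = T/(0.85 f'_c b) = 63.6/(0.85 × 8.2 × 8.9) = 1.025 in.
M_n = T(d − a/2) = 63.6 × (14.8 − 0.5125) = 908.7 kip·in.
φM_n = 0.90 × 908.7 = 817.8 kip·in.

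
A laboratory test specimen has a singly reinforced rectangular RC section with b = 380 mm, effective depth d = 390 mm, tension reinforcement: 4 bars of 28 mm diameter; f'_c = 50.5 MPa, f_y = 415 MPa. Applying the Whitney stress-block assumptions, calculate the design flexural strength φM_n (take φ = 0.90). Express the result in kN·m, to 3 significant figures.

φM_n ≈ 330 kN·m

A_s = 4 × 616 = 2464 mm².
T = A_s f_y = 2464 × 415 = 1022560 N = 1022.56 kN.
From C = T: a = T/(0.85 f'_c b) = 1022560/(0.85 × 50.5 × 380) = 62.69 mm.
M_n = T(d − a/2) = 1022.56 kN × (390 − 31.345) mm = 366.75 kN·m.
φM_n = 0.90 × 366.75 = 330.08 kN·m.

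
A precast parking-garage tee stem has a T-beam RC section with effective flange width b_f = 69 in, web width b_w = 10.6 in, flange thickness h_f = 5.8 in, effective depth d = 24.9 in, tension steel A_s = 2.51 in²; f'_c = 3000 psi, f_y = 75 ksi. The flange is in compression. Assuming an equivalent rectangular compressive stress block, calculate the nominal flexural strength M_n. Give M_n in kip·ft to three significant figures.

Tension: T = A_s f_y = 2.51 × 75 = 188.25 kips.
Try a within the flange: a = T/(0.85 f'_c b_f) = 188.25/(0.85 × 3 × 69) = 1.070 in.
Since a = 1.070 ≤ h_f = 5.8 in, the stress block lies entirely in the flange; analyse as a rectangular beam of width b_f.
M_n = T(d − a/2) = 188.25 × (24.9 − 0.535) = 4586.7 kip·in.
M_n = 4586.7/12 = 382.23 kip·ft.

M_n ≈ 382 kip·ft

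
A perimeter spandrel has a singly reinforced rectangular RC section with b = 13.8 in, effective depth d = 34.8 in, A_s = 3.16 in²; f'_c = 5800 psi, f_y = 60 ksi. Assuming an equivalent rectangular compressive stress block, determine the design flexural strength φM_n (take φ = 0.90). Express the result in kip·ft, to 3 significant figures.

φM_n ≈ 475 kip·ft

T = A_s f_y = 3.16 × 60 = 189.6 kips.
a = T/(0.85 f'_c b) = 189.6/(0.85 × 5.8 × 13.8) = 2.787 in.
M_n = T(d − a/2) = 189.6 × (34.8 − 1.3935) = 6333.9 kip·in = 6333.9/12 = 527.83 kip·ft.
φM_n = 0.90 × 527.83 = 475.05 kip·ft.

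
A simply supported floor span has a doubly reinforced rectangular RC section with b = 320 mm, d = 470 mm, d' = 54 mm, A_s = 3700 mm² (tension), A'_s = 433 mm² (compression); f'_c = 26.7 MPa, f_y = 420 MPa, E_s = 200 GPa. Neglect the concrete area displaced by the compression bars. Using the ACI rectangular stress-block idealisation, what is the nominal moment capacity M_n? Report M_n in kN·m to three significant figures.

Assume both tension and compression steel yield.
Net tension couple steel: A_s − A'_s = 3267 mm².
a = (A_s − A'_s) f_y / (0.85 f'_c b) = 1372140/(0.85 × 26.7 × 320) = 188.94 mm.
c = a/β₁ = 188.94/0.85 = 222.28 mm; ε'_s = 0.003(c − d')/c = 0.0023 ≥ f_y/E_s = 0.0021, so compression steel does yield.
M_n = (A_s − A'_s) f_y (d − a/2) + A'_s f_y (d − d') = [1372140 × (470 − 94.47) + 181860 × (470 − 54)] × 10⁻⁶ = 515.28 + 75.65 = 590.93 kN·m.

M_n ≈ 591 kN·m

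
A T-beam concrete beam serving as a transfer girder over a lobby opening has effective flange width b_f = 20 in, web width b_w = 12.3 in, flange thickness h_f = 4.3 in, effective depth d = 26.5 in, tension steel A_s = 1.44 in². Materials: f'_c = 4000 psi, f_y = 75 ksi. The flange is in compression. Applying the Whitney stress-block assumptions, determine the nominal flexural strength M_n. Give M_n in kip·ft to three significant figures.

M_n ≈ 231 kip·ft

Tension: T = A_s f_y = 1.44 × 75 = 108 kips.
Try a within the flange: a = T/(0.85 f'_c b_f) = 108/(0.85 × 4 × 20) = 1.588 in.
Since a = 1.588 ≤ h_f = 4.3 in, the stress block lies entirely in the flange; analyse as a rectangular beam of width b_f.
M_n = T(d − a/2) = 108 × (26.5 − 0.794) = 2776.2 kip·in.
M_n = 2776.2/12 = 231.35 kip·ft.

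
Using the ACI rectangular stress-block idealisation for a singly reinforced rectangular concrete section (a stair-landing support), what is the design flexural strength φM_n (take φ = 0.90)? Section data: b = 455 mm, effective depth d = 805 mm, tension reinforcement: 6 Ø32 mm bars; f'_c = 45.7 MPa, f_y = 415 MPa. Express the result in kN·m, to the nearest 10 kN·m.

φM_n ≈ 1350 kN·m

A_s = 6 × 804 = 4824 mm².
T = A_s f_y = 4824 × 415 = 2001960 N = 2001.96 kN.
From C = T: a = T/(0.85 f'_c b) = 2001960/(0.85 × 45.7 × 455) = 113.27 mm.
M_n = T(d − a/2) = 2001.96 kN × (805 − 56.635) mm = 1498.20 kN·m.
φM_n = 0.90 × 1498.20 = 1348.38 kN·m.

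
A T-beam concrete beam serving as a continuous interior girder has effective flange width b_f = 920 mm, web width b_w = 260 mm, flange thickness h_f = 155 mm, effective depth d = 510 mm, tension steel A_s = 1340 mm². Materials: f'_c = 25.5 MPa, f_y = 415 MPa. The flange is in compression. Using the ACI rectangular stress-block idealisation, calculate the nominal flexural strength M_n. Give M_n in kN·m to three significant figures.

Tension: T = A_s f_y = 1340 × 415 = 556100 N.
Try a within the flange: a = T/(0.85 f'_c b_f) = 556100/(0.85 × 25.5 × 920) = 27.89 mm.
Since a = 27.89 ≤ h_f = 155 mm, the stress block lies entirely in the flange; analyse as a rectangular beam of width b_f.
M_n = T(d − a/2) = 556100 × (510 − 13.945) = 275.86 × 10⁶ N·mm.
M_n = 275.86 kN·m.

M_n ≈ 276 kN·m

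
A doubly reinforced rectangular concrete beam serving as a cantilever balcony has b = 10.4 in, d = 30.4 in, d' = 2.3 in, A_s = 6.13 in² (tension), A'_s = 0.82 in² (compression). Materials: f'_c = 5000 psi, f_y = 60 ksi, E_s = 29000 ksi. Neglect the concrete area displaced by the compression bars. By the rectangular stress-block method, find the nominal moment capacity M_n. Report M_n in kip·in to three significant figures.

M_n ≈ 9920 kip·in

Assume both steels yield.
a = (A_s − A'_s) f_y/(0.85 f'_c b) = (6.13 − 0.82) × 60/(0.85 × 5 × 10.4) = 7.208 in.
c = a/β₁ = 7.208/0.8 = 9.010 in; ε'_s = 0.003(c − d')/c = 0.0022 ≥ ε_y = 0.0021, so the compression steel yields.
M_n = (A_s − A'_s) f_y (d − a/2) + A'_s f_y (d − d') = 318.6 × (30.4 − 3.604) + 49.2 × (30.4 − 2.3) = 8537.2 + 1382.5 = 9919.7 kip·in.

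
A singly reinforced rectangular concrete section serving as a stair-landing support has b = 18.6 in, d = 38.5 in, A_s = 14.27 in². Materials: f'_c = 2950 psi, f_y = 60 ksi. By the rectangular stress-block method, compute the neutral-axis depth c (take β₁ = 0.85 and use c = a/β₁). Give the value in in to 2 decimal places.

T = A_s f_y = 14.27 × 60 = 856.2 kips.
a = T/(0.85 f'_c b) = 856.2/(0.85 × 2.95 × 18.6) = 18.3578 in.
With β₁ = 0.85, c = a/β₁ = 18.3578/0.85 = 21.60 in.

c ≈ 21.60 in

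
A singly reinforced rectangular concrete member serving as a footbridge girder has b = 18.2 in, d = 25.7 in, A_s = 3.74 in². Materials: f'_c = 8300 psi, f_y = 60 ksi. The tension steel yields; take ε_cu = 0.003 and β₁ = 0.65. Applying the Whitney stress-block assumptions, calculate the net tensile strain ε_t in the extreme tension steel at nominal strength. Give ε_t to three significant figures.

a = A_s f_y/(0.85 f'_c b) = 1.748 in.
β₁ = 0.65, so c = a/β₁ = 1.748/0.65 = 2.689 in.
From the linear strain diagram with ε_cu = 0.003: ε_t = 0.003 (d − c)/c = 0.003 × (25.7 − 2.689)/2.689 = 0.0257.
Since ε_t ≥ 0.005, the section is tension-controlled.

ε_t ≈ 0.0257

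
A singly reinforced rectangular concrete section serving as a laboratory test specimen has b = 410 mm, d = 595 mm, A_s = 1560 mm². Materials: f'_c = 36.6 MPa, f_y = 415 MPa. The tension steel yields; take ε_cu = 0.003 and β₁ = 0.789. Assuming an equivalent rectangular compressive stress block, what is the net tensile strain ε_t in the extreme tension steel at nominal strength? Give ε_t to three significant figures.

ε_t ≈ 0.0247

a = A_s f_y/(0.85 f'_c b) = 50.76 mm.
β₁ = 0.789, so c = a/β₁ = 50.76/0.789 = 64.33 mm.
From the linear strain diagram with ε_cu = 0.003: ε_t = 0.003 (d − c)/c = 0.003 × (595 − 64.33)/64.33 = 0.0247.
Since ε_t ≥ 0.005, the section is tension-controlled.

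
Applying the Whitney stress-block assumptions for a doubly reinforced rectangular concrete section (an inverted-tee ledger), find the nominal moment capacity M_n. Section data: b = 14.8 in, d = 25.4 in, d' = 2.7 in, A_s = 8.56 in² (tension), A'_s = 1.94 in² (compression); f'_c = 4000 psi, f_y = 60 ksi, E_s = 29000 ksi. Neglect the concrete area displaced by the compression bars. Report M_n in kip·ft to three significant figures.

Assume both steels yield.
a = (A_s − A'_s) f_y/(0.85 f'_c b) = (8.56 − 1.94) × 60/(0.85 × 4 × 14.8) = 7.893 in.
c = a/β₁ = 7.893/0.85 = 9.286 in; ε'_s = 0.003(c − d')/c = 0.0021 ≥ ε_y = 0.0021, so the compression steel yields.
M_n = (A_s − A'_s) f_y (d − a/2) + A'_s f_y (d − d') = 397.2 × (25.4 − 3.9465) + 116.4 × (25.4 − 2.7) = 8521.3 + 2642.3 = 11163.6 kip·in = 11163.6/12 = 930.30 kip·ft.

M_n ≈ 930 kip·ft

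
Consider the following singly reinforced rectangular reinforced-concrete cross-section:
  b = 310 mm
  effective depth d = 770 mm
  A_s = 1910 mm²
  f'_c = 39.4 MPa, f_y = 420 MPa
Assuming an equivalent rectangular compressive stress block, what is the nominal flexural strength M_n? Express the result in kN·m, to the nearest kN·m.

M_n ≈ 587 kN·m

T = A_s f_y = 1910 × 420 = 802200 N = 802.2 kN.
From C = T: a = T/(0.85 f'_c b) = 802200/(0.85 × 39.4 × 310) = 77.27 mm.
M_n = T(d − a/2) = 802.2 kN × (770 − 38.635) mm = 586.70 kN·m.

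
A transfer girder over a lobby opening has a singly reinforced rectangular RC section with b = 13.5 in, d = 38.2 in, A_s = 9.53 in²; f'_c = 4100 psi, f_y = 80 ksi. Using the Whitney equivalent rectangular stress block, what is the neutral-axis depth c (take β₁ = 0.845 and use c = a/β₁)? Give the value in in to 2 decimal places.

c ≈ 19.18 in

T = A_s f_y = 9.53 × 80 = 762.4 kips.
a = T/(0.85 f'_c b) = 762.4/(0.85 × 4.1 × 13.5) = 16.2049 in.
With β₁ = 0.845, c = a/β₁ = 16.2049/0.845 = 19.18 in.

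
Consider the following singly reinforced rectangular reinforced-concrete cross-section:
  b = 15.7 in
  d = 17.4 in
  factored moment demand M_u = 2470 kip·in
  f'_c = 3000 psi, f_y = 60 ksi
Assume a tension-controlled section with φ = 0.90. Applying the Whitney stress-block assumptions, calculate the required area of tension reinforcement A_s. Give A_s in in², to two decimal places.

A_s ≈ 3.02 in²

M_n = M_u/φ = 2470/0.90 = 2744.44 kip·in.
From M_n = 0.85 f'_c a b (d − a/2):
a = d − √(d² − 2M_n/(0.85 f'_c b)) = 17.4 − √(17.4² − 2 × 2744.44/(0.85 × 3 × 15.7)) = 4.529 in.
A_s = 0.85 f'_c a b / f_y = 0.85 × 3 × 4.529 × 15.7 / 60 = 3.022 in².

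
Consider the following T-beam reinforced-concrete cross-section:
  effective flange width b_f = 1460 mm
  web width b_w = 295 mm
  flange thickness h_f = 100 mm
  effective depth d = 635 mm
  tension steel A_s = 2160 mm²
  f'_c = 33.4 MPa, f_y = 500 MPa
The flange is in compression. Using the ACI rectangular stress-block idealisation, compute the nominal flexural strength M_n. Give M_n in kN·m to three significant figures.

Tension: T = A_s f_y = 2160 × 500 = 1080000 N.
Try a within the flange: a = T/(0.85 f'_c b_f) = 1080000/(0.85 × 33.4 × 1460) = 26.06 mm.
Since a = 26.06 ≤ h_f = 100 mm, the stress block lies entirely in the flange; analyse as a rectangular beam of width b_f.
M_n = T(d − a/2) = 1080000 × (635 − 13.03) = 671.73 × 10⁶ N·mm.
M_n = 671.73 kN·m.

M_n ≈ 672 kN·m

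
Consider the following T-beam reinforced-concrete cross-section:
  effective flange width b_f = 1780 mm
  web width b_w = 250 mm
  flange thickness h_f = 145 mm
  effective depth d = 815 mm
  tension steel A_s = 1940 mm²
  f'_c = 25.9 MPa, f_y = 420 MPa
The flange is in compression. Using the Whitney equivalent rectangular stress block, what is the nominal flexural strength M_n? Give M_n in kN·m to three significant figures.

Tension: T = A_s f_y = 1940 × 420 = 814800 N.
Try a within the flange: a = T/(0.85 f'_c b_f) = 814800/(0.85 × 25.9 × 1780) = 20.79 mm.
Since a = 20.79 ≤ h_f = 145 mm, the stress block lies entirely in the flange; analyse as a rectangular beam of width b_f.
M_n = T(d − a/2) = 814800 × (815 − 10.395) = 655.59 × 10⁶ N·mm.
M_n = 655.59 kN·m.

M_n ≈ 656 kN·m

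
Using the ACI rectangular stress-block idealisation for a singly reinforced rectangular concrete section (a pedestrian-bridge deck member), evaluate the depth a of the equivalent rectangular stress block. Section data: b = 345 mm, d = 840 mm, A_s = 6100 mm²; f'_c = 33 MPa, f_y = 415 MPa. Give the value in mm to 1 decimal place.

T = A_s f_y = 6100 × 415 = 2531500 N = 2531.5 kN.
Setting C = 0.85 f'_c a b equal to T: a = 2531500/(0.85 × 33 × 345) = 261.6 mm.

a ≈ 261.6 mm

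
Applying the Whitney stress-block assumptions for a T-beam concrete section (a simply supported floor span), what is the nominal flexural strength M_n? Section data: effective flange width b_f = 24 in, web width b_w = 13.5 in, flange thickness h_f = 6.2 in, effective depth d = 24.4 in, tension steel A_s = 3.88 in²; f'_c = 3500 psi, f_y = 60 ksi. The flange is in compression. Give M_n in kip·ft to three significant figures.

Tension: T = A_s f_y = 3.88 × 60 = 232.8 kips.
Try a within the flange: a = T/(0.85 f'_c b_f) = 232.8/(0.85 × 3.5 × 24) = 3.261 in.
Since a = 3.261 ≤ h_f = 6.2 in, the stress block lies entirely in the flange; analyse as a rectangular beam of width b_f.
M_n = T(d − a/2) = 232.8 × (24.4 − 1.6305) = 5300.7 kip·in.
M_n = 5300.7/12 = 441.73 kip·ft.

M_n ≈ 442 kip·ft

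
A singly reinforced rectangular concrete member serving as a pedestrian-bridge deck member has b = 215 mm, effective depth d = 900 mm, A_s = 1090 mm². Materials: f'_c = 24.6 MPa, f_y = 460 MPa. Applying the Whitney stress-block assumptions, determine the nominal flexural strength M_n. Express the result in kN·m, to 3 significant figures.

T = A_s f_y = 1090 × 460 = 501400 N = 501.4 kN.
From C = T: a = T/(0.85 f'_c b) = 501400/(0.85 × 24.6 × 215) = 111.53 mm.
M_n = T(d − a/2) = 501.4 kN × (900 − 55.765) mm = 423.30 kN·m.

M_n ≈ 423 kN·m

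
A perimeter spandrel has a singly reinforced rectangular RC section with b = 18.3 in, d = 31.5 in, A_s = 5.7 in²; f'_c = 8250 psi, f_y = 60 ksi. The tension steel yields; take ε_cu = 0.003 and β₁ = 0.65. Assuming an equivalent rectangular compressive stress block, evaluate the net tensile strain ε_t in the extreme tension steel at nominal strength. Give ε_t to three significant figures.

a = A_s f_y/(0.85 f'_c b) = 2.665 in.
β₁ = 0.65, so c = a/β₁ = 2.665/0.65 = 4.100 in.
From the linear strain diagram with ε_cu = 0.003: ε_t = 0.003 (d − c)/c = 0.003 × (31.5 − 4.100)/4.100 = 0.0200.
Since ε_t ≥ 0.005, the section is tension-controlled.

ε_t ≈ 0.0200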